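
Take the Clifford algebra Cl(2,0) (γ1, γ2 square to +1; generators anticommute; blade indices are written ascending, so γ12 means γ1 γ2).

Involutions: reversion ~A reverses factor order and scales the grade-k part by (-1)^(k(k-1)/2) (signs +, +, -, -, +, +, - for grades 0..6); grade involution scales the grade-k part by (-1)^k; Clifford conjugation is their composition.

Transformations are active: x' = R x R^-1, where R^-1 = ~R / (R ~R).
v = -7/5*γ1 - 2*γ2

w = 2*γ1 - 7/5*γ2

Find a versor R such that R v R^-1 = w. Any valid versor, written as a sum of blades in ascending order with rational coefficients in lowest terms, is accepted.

R = v + w = 3/5*γ1 - 17/5*γ2 works: the equal norms (149/25) guarantee its sandwich swaps v into w.
Answer: 3/5*γ1 - 17/5*γ2


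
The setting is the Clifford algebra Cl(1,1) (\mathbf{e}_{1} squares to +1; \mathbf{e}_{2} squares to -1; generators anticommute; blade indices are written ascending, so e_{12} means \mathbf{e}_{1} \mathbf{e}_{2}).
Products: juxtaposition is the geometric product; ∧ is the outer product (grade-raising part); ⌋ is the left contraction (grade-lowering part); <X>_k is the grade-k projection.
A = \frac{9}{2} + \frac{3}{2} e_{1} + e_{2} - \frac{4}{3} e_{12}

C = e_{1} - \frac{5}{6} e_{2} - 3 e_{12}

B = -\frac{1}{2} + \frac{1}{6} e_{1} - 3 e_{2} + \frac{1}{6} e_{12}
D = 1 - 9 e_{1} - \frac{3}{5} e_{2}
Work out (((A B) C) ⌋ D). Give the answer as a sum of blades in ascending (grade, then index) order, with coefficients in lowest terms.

step 1: \frac{7}{9} - \frac{23}{6} e_{1} - \frac{487}{36} e_{2} - \frac{13}{4} e_{12}
step 2: -\frac{1157}{216} + \frac{2783}{72} e_{1} + \frac{1523}{108} e_{2} + \frac{259}{18} e_{12}
step 3: -\frac{46544}{135} + \frac{1157}{24} e_{1} + \frac{1157}{360} e_{2}
Answer: -\frac{46544}{135} + \frac{1157}{24} e_{1} + \frac{1157}{360} e_{2}


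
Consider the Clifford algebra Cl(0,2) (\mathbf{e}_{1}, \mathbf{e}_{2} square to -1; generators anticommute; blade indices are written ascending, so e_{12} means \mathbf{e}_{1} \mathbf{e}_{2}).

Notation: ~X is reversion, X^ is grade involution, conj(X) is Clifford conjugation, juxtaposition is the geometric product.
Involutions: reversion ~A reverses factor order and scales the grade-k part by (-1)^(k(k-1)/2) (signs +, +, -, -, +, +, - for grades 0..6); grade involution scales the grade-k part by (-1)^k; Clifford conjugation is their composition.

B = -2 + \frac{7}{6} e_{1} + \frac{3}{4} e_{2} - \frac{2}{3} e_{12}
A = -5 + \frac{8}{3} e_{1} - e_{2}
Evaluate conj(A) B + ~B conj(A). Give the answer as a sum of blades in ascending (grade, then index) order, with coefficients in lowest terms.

first term: \frac{445}{36} - \frac{7}{6} e_{1} - \frac{271}{36} e_{2} + \frac{1}{6} e_{12}
second term: \frac{445}{36} - \frac{7}{6} e_{1} - \frac{271}{36} e_{2} - \frac{1}{6} e_{12}
Answer: \frac{445}{18} - \frac{7}{3} e_{1} - \frac{271}{18} e_{2}


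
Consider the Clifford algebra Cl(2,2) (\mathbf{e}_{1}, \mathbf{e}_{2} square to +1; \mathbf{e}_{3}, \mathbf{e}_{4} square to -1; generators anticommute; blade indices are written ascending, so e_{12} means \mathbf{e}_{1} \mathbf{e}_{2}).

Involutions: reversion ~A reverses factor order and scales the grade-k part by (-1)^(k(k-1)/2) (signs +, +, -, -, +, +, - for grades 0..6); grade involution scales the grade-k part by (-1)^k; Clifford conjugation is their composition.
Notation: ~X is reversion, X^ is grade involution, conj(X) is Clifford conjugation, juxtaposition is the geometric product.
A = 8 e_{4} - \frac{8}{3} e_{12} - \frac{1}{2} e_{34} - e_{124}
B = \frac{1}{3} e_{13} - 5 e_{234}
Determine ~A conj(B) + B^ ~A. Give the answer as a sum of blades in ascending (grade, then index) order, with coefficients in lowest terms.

first term: \frac{5}{2} e_{2} + 5 e_{13} - \frac{1}{6} e_{14} + \frac{368}{9} e_{23} - 16 e_{134} + \frac{1}{3} e_{234}
second term: -\frac{5}{2} e_{2} + 5 e_{13} - \frac{1}{6} e_{14} - \frac{352}{9} e_{23} - \frac{32}{3} e_{134} + \frac{1}{3} e_{234}
Answer: 10 e_{13} - \frac{1}{3} e_{14} + \frac{16}{9} e_{23} - \frac{80}{3} e_{134} + \frac{2}{3} e_{234}


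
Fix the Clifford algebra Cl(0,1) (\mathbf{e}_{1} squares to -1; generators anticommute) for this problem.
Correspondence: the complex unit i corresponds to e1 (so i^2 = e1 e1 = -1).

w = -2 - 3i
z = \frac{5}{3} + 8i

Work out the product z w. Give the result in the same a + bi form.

In blades: z = \frac{5}{3} + 8 e_{1}, w = -2 - 3 e_{1}.
Distribute z over w term by term (generator squares from the signature, products reordered to ascending indices): (\frac{5}{3})*w = -\frac{10}{3} - 5 e_{1}; (8 e_{1})*w = 24 - 16 e_{1}.
Sum: \frac{62}{3} - 21 e_{1}; translating back through the correspondence:
Answer: \frac{62}{3} - 21i


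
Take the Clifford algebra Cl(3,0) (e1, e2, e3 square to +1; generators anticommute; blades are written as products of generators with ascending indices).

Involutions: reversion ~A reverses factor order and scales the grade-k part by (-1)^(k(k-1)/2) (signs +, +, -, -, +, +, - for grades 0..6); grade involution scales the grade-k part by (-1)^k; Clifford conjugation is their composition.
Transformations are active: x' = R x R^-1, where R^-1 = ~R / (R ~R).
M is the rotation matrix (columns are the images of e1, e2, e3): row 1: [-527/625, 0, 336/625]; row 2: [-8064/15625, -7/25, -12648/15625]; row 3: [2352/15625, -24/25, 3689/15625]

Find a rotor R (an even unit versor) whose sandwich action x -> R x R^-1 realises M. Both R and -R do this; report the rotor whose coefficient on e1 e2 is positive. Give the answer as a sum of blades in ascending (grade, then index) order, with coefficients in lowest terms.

Method: write R = a + b12*e1 e2 + b13*e1 e3 + b23*e2 e3 with a^2 + b12^2 + b13^2 + b23^2 = 1 (so R^-1 = ~R). Expanding the columns R e_j ~R gives tr M = 4a^2 - 1 and, from the antisymmetric part, M21 - M12 = -4a*b12, M13 - M31 = 4a*b13, M32 - M23 = -4a*b23.
Here tr M = -13861/15625, so a^2 = (1 + tr M)/4 = 441/15625 and a = ±21/125. Taking a = 21/125: M21 - M12 = -8064/15625, M13 - M31 = 6048/15625, M32 - M23 = -2352/15625, giving b12 = 96/125, b13 = 72/125, b23 = 28/125, i.e. R = 21/125 + 96/125*e1 e2 + 72/125*e1 e3 + 28/125*e2 e3.
Its e1 e2 coefficient is already positive.
Answer: 21/125 + 96/125*e1 e2 + 72/125*e1 e3 + 28/125*e2 e3. Note: both R and -R realise this M (trace -13861/15625); the covering map identifies them, and the e1 e2-coefficient sign is the tie-breaker.


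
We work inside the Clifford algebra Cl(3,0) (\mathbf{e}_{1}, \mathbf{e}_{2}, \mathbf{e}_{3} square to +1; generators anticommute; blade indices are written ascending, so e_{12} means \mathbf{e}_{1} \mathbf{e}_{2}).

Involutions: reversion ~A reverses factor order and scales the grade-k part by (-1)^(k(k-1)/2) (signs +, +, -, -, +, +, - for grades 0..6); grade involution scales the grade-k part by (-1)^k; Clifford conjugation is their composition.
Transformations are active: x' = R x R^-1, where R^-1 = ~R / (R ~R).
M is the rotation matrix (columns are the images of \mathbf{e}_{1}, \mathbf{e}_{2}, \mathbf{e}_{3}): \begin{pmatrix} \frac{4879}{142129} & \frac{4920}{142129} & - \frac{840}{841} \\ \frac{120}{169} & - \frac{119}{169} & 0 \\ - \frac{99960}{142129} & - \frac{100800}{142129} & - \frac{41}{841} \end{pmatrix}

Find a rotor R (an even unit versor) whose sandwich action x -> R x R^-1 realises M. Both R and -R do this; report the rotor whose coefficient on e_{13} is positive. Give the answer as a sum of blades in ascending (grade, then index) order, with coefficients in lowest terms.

Method: write R = a + b12*e_{12} + b13*e_{13} + b23*e_{23} with a^2 + b12^2 + b13^2 + b23^2 = 1 (so R^-1 = ~R). Expanding the columns R e_j ~R gives tr M = 4a^2 - 1 and, from the antisymmetric part, M21 - M12 = -4a*b12, M13 - M31 = 4a*b13, M32 - M23 = -4a*b23.
Here tr M = -\frac{102129}{142129}, so a^2 = (1 + tr M)/4 = \frac{10000}{142129} and a = ±\frac{100}{377}. Taking a = \frac{100}{377}: M21 - M12 = \frac{96000}{142129}, M13 - M31 = -\frac{42000}{142129}, M32 - M23 = -\frac{100800}{142129}, giving b12 = -\frac{240}{377}, b13 = -\frac{105}{377}, b23 = \frac{252}{377}, i.e. R = \frac{100}{377} - \frac{240}{377} e_{12} - \frac{105}{377} e_{13} + \frac{252}{377} e_{23}.
Its e_{13} coefficient is negative, so report the other preimage -R.
Answer: -\frac{100}{377} + \frac{240}{377} e_{12} + \frac{105}{377} e_{13} - \frac{252}{377} e_{23}. Uniqueness: Spin(3) -> SO(3) maps R and -R to the same rotation of trace -\frac{102129}{142129}; fixing the sign of the e_{13} coefficient removes the ambiguity.


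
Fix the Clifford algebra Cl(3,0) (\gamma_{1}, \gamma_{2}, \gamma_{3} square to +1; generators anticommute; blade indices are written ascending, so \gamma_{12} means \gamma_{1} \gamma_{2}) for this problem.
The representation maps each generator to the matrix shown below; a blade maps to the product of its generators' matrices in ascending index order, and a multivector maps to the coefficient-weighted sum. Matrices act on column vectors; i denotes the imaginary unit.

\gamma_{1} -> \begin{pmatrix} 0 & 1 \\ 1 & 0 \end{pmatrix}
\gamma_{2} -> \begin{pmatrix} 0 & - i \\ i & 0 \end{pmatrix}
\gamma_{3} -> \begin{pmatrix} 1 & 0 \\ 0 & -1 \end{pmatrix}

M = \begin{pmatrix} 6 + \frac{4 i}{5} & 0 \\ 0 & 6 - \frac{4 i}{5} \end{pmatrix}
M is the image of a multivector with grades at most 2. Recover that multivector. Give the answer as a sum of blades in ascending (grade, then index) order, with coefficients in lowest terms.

Method: 1, rho(\gamma_{1}), rho(\gamma_{2}), rho(\gamma_{3}) form a trace-orthogonal basis of the 2x2 complex matrices (tr(X Y) = 2 if X = Y, else 0), so M = m0*1 + m1*rho(\gamma_{1}) + m2*rho(\gamma_{2}) + m3*rho(\gamma_{3}) with m0 = tr(M)/2 = 6, m1 = tr(M rho(\gamma_{1}))/2 = 0, m2 = tr(M rho(\gamma_{2}))/2 = 0, m3 = tr(M rho(\gamma_{3}))/2 = \frac{4 i}{5}.
Multiplying table entries, the bivector images are rho(\gamma_{12}) = i*rho(\gamma_{3}), rho(\gamma_{13}) = -i*rho(\gamma_{2}), rho(\gamma_{23}) = i*rho(\gamma_{1}); with real blade coefficients the real parts of m0..m3 are the coefficients of 1, \gamma_{1}, \gamma_{2}, \gamma_{3} and the imaginary parts give the bivectors (\gamma_{23}: Im m1, \gamma_{13}: -Im m2, \gamma_{12}: Im m3).
Answer: 6 + \frac{4}{5} \gamma_{12}


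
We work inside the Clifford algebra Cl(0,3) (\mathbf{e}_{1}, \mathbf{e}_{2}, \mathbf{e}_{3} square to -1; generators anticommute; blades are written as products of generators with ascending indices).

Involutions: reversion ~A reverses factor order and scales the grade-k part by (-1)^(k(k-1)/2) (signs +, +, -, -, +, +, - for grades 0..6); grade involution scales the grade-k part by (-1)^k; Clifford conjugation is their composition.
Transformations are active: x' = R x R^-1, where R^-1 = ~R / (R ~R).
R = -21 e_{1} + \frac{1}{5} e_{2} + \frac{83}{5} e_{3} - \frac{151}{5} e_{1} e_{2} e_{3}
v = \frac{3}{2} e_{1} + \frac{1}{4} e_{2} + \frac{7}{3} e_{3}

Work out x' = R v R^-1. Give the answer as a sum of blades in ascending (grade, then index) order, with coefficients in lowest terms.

~R = -21 e_{1} + \frac{1}{5} e_{2} + \frac{83}{5} e_{3} + \frac{151}{5} e_{1} e_{2} e_{3}, and R ~R = -\frac{40716}{25}, so R^-1 = ~R / (-\frac{40716}{25}).
R v = -\frac{437}{60} + \frac{779}{12} e_{1} e_{2} - \frac{1629}{20} e_{1} e_{3} + \frac{2497}{60} e_{2} e_{3}
Answer: -\frac{1357}{9396} e_{1} + \frac{13025}{4698} e_{2} + \frac{523}{2349} e_{3}


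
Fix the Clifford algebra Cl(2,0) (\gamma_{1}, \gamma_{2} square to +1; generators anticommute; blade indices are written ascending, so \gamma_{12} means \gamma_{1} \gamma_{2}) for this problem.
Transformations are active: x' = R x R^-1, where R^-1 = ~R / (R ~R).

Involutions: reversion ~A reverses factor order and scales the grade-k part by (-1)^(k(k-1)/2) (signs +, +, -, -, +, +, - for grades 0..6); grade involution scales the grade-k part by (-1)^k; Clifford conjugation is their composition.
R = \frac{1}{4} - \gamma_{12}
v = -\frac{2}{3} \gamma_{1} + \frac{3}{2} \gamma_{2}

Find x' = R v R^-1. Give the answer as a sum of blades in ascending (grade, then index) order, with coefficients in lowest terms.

~R = \frac{1}{4} + \gamma_{12}, and R ~R = \frac{17}{16}, so R^-1 = ~R / (\frac{17}{16}).
R v = -\frac{5}{3} \gamma_{1} - \frac{7}{24} \gamma_{2}
Answer: -\frac{2}{17} \gamma_{1} - \frac{167}{102} \gamma_{2}


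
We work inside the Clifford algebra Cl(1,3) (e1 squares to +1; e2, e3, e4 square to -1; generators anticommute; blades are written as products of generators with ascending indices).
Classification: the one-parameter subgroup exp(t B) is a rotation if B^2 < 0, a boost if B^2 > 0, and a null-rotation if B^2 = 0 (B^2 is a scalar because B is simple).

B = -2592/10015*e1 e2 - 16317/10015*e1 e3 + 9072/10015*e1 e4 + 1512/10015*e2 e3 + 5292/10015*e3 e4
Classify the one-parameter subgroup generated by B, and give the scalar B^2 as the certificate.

B^2 term by term: the squares give (-2592/10015)^2*(e1 e2)^2 + (-16317/10015)^2*(e1 e3)^2 + (9072/10015)^2*(e1 e4)^2 + (1512/10015)^2*(e2 e3)^2 + (5292/10015)^2*(e3 e4)^2 = 6718464/100300225*(+1) + 266244489/100300225*(+1) + 82301184/100300225*(+1) + 2286144/100300225*(-1) + 28005264/100300225*(-1) = 81/25 (each basis 2-blade squares to minus the product of its generators' squares); cross terms between blades sharing an index anticommute and cancel; the commuting (index-disjoint) pairs give grade-4 terms 2*c*c'*(blade product), which cancel blade by blade — e1 e2 e3 e4: -27433728/100300225 + 27433728/100300225 = 0 — confirming B is simple. So B^2 = 81/25.
Answer: boost, certificate B^2 = 81/25. B^2 = 81/25 is basis-independent, so its sign is the whole story.


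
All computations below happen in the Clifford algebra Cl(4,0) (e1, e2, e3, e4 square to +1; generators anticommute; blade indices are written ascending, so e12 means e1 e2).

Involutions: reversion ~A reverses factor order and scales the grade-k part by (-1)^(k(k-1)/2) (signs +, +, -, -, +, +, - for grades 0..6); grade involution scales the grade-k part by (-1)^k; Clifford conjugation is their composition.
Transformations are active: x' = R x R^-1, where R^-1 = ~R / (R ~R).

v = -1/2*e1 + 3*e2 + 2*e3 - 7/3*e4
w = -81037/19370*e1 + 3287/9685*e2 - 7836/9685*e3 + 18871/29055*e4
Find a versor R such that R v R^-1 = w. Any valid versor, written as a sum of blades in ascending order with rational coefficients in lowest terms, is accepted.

Take R = v + w = -45361/9685*e1 + 32342/9685*e2 + 11534/9685*e3 - 16308/9685*e4. Because q(v) = q(w) = 673/36, conjugation by R sends v exactly to w.
Answer: -45361/9685*e1 + 32342/9685*e2 + 11534/9685*e3 - 16308/9685*e4


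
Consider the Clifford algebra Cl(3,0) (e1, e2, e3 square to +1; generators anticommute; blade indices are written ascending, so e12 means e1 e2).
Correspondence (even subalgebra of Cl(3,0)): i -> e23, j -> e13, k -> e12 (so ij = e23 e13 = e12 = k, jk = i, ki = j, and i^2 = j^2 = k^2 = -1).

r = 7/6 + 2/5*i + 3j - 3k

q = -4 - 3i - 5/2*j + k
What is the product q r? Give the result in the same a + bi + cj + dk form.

In blades: q = -4 + e12 - 5/2*e13 - 3*e23, r = 7/6 - 3*e12 + 3*e13 + 2/5*e23.
Distribute q over r term by term (generator squares from the signature, products reordered to ascending indices): (-4)*r = -14/3 + 12*e12 - 12*e13 - 8/5*e23; (e12)*r = 3 + 7/6*e12 + 2/5*e13 - 3*e23; (-5/2*e13)*r = 15/2 + e12 - 35/12*e13 + 15/2*e23; (-3*e23)*r = 6/5 - 9*e12 - 9*e13 - 7/2*e23.
Sum: 211/30 + 31/6*e12 - 1411/60*e13 - 3/5*e23; translating back through the correspondence:
Answer: 211/30 - 3/5*i - 1411/60*j + 31/6*k


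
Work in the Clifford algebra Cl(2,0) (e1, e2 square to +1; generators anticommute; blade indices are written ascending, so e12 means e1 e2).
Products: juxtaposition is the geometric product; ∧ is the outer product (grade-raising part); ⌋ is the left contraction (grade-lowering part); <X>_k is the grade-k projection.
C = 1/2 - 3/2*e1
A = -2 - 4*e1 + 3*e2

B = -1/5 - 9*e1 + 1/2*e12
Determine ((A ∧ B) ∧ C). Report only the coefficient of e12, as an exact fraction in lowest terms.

step 1: 2/5 + 94/5*e1 - 3/5*e2 + 26*e12
step 2: 1/5 + 44/5*e1 - 3/10*e2 + 121/10*e12
Answer: 121/10


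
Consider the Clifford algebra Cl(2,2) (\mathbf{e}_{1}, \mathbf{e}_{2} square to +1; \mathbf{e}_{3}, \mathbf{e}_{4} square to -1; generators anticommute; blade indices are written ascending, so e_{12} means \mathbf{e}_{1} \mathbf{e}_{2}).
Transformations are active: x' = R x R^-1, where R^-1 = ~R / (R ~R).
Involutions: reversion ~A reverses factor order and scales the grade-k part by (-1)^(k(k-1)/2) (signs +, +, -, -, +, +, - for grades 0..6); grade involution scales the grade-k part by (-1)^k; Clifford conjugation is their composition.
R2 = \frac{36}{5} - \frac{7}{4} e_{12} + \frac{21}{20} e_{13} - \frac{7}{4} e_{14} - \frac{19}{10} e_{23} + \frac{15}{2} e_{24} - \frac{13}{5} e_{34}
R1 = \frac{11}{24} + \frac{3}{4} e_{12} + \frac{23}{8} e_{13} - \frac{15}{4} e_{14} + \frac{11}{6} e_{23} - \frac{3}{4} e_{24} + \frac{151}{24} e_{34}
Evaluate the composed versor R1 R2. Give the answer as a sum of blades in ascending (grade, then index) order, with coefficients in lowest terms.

Distribute over the grade parts of R1 (each basis-blade product reordered to ascending indices, repeated generators contracted through their squares):
<R1>_0 (= \frac{11}{24}) R2 = \frac{33}{10} - \frac{77}{96} e_{12} + \frac{77}{160} e_{13} - \frac{77}{96} e_{14} - \frac{209}{240} e_{23} + \frac{55}{16} e_{24} - \frac{143}{120} e_{34}
<R1>_2 (= \frac{3}{4} e_{12} + \frac{23}{8} e_{13} - \frac{15}{4} e_{14} + \frac{11}{6} e_{23} - \frac{3}{4} e_{24} + \frac{151}{24} e_{34}) R2 = \frac{2903}{160} - \frac{1257}{40} e_{12} + \frac{6919}{160} e_{13} - \frac{1377}{160} e_{14} - \frac{6057}{160} e_{23} - \frac{377}{80} e_{24} + \frac{5451}{160} e_{34} - \frac{4771}{160} e_{1234}
Summing the partial products and collecting blades:
Answer: \frac{3431}{160} - \frac{15469}{480} e_{12} + \frac{1749}{40} e_{13} - \frac{1129}{120} e_{14} - \frac{18589}{480} e_{23} - \frac{51}{40} e_{24} + \frac{15781}{480} e_{34} - \frac{4771}{160} e_{1234}


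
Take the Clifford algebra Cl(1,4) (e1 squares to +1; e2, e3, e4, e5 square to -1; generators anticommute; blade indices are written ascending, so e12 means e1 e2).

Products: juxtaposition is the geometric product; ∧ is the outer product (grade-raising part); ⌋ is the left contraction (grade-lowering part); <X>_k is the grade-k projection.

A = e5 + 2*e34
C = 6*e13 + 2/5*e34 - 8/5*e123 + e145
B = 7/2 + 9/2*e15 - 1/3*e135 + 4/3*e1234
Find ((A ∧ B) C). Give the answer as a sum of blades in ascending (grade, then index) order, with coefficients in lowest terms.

step 1: 7/2*e5 + 7*e34 + 9*e1345 + 4/3*e12345
step 2: -14/5 + 9*e3 + 77/2*e14 - 18/5*e15 - 4/3*e23 + 842/15*e45 - 56/5*e124 - 8/15*e125 + 14*e135 + 32/5*e245 + 7/5*e345 + 28/5*e1235
Answer: -14/5 + 9*e3 + 77/2*e14 - 18/5*e15 - 4/3*e23 + 842/15*e45 - 56/5*e124 - 8/15*e125 + 14*e135 + 32/5*e245 + 7/5*e345 + 28/5*e1235


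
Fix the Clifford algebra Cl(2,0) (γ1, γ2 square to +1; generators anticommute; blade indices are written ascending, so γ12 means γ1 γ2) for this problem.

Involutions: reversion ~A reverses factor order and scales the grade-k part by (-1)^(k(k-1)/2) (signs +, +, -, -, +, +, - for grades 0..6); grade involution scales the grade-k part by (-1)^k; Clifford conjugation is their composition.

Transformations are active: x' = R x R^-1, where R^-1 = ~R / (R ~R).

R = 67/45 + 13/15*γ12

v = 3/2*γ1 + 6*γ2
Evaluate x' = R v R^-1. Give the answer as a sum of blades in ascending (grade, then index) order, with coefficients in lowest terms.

~R = 67/45 - 13/15*γ12, and R ~R = 1202/405, so R^-1 = ~R / (1202/405).
R v = 223/30*γ1 + 229/30*γ2
Answer: 17904/3005*γ1 + 9969/6010*γ2


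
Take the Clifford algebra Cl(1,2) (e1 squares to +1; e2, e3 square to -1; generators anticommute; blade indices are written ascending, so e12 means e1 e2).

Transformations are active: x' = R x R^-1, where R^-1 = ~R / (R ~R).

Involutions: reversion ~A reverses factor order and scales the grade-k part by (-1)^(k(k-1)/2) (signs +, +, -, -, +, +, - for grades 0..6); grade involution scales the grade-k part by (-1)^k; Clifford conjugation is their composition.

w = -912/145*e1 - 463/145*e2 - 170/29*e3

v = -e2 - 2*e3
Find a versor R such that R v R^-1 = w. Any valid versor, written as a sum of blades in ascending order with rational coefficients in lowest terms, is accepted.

Reasoning: v^2 = w^2 = -5 since conjugation preserves the quadratic form; R = v + w = -912/145*e1 - 608/145*e2 - 228/29*e3 is then valid when invertible, keeping its own part and reversing (v - w)/2.
Answer: -912/145*e1 - 608/145*e2 - 228/29*e3


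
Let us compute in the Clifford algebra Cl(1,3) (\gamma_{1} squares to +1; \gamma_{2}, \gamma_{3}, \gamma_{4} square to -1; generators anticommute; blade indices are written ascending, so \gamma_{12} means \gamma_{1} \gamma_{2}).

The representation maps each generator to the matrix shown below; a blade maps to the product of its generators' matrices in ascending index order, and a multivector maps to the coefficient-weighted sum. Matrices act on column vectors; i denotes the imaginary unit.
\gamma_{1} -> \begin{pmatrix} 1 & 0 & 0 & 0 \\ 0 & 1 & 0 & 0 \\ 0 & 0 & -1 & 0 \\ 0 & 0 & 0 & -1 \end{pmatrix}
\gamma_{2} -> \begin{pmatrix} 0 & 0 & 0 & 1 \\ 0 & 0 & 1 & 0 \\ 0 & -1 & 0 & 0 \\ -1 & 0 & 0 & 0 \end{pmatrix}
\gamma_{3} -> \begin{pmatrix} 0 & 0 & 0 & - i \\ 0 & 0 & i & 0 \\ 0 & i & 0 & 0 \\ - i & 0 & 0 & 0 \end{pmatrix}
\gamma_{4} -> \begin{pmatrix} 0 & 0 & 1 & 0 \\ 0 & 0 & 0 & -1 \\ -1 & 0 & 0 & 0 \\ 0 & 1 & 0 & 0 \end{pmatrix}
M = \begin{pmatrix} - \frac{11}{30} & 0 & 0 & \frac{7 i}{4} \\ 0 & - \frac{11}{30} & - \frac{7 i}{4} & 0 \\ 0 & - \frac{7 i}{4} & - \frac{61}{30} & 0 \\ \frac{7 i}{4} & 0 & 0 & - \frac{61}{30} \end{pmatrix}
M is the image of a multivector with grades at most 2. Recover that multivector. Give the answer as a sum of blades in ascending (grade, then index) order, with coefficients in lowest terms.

Method: the blade images are trace-orthogonal — tr(rho(e_A) rho(e_B)^-1) = 4 if A = B and 0 otherwise — and rho(e_A)^-1 = (e_A)^2 * rho(e_A) with (e_A)^2 = +1 or -1, so the coefficient of e_A in the preimage is (e_A)^2 * tr(M rho(e_A))/4.
Nonzero projections over blades of grade <= 2: 1: (1)^2 = +1, tr(M 1) = - \frac{24}{5}, coefficient -\frac{6}{5}; \gamma_{1}: (\gamma_{1})^2 = +1, tr(M rho(\gamma_{1})) = \frac{10}{3}, coefficient \frac{5}{6}; \gamma_{3}: (\gamma_{3})^2 = -1, tr(M rho(\gamma_{3})) = 7, coefficient -\frac{7}{4}. Every other blade of grade <= 2 projects to 0.
Answer: -\frac{6}{5} + \frac{5}{6} \gamma_{1} - \frac{7}{4} \gamma_{3}


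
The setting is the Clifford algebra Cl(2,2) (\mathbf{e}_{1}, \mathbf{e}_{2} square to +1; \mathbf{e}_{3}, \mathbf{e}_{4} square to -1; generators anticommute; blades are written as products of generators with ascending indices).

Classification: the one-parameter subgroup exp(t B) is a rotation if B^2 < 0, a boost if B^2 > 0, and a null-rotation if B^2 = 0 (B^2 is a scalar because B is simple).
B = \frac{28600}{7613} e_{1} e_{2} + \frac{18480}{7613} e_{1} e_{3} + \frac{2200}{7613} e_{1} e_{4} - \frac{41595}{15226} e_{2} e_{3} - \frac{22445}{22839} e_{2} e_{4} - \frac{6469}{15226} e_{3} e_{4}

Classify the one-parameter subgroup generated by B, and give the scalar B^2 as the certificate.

B^2 term by term: the squares give (\frac{28600}{7613})^2*(e_{1} e_{2})^2 + (\frac{18480}{7613})^2*(e_{1} e_{3})^2 + (\frac{2200}{7613})^2*(e_{1} e_{4})^2 + (-\frac{41595}{15226})^2*(e_{2} e_{3})^2 + (-\frac{22445}{22839})^2*(e_{2} e_{4})^2 + (-\frac{6469}{15226})^2*(e_{3} e_{4})^2 = \frac{817960000}{57957769}*(-1) + \frac{341510400}{57957769}*(+1) + \frac{4840000}{57957769}*(+1) + \frac{1730144025}{231831076}*(+1) + \frac{503778025}{521619921}*(+1) + \frac{41847961}{231831076}*(-1) = \frac{1}{9} (each basis 2-blade squares to minus the product of its generators' squares); cross terms between blades sharing an index anticommute and cancel; the commuting (index-disjoint) pairs give grade-4 terms 2*c*c'*(blade product), which cancel blade by blade — e_{1} e_{2} e_{3} e_{4}: -\frac{185013400}{57957769} + \frac{276522400}{57957769} - \frac{91509000}{57957769} = 0 — confirming B is simple. So B^2 = \frac{1}{9}.
Answer: boost, certificate B^2 = \frac{1}{9}. The scalar \frac{1}{9} is the complete invariant here: its sign names the subgroup type.


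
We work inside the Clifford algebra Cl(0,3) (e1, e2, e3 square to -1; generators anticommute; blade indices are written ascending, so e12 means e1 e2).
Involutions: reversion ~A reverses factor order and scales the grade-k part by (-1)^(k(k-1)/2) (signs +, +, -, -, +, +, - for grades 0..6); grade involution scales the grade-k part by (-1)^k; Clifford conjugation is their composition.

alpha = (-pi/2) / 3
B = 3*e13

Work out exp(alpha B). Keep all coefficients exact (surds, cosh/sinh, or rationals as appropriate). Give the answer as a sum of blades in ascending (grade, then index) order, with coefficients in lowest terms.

B^2 = (3)^2*(e13)^2 = 9*(-1) = -9 (a basis 2-blade squares to minus the product of its generators' squares).
B^2 = -9 — since the square is negative, the closed form is circular: l = 3, alpha*l = -pi/2, so exp(alpha B) = cos(-pi/2) + (sin(-pi/2)/3)*B = 0 + (-1/3)*B.
Answer: -e13


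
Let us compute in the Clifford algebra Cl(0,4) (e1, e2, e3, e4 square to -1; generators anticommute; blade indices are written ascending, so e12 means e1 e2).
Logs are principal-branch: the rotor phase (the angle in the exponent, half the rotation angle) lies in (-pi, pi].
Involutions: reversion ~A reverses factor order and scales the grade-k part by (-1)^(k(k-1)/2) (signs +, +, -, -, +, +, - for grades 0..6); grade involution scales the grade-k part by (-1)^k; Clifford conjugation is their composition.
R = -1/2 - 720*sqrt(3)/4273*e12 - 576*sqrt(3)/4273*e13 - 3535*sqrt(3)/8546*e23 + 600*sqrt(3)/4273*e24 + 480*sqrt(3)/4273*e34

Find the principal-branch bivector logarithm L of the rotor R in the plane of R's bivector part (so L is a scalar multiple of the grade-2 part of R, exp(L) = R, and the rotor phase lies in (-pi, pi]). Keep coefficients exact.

The scalar part of R is -1/2, and that scalar determines the rotor phase on the principal branch; recovering the unit plane as bivector-part over sine of the phase gives L = phase * plane.
Concretely: cos(phase) = -1/2 gives phase = ±2*pi/3, and since phase/sin(phase) is even the sign is immaterial: L = (phase/sin(phase)) * <R>_2 = (4*sqrt(3)*pi/9) * <R>_2.
Answer: -960*pi/4273*e12 - 768*pi/4273*e13 - 7070*pi/12819*e23 + 800*pi/4273*e24 + 640*pi/4273*e34


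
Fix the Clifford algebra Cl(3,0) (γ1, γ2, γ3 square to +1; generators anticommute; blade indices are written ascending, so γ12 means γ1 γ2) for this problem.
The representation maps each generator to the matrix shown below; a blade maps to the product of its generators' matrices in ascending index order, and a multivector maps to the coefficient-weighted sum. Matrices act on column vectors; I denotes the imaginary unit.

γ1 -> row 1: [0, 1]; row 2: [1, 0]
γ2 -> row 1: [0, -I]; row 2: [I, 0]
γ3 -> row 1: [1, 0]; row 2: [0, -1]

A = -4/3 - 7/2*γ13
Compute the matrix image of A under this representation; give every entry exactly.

Bivector images (products of the table entries): rho(γ13) = rho(γ1)rho(γ3) = row 1: [0, -1]; row 2: [1, 0].
M = (-4/3)*1 + (-7/2)*rho(γ13), summed entrywise (1 is the identity matrix):
Answer: row 1: [-4/3, 7/2]; row 2: [-7/2, -4/3]


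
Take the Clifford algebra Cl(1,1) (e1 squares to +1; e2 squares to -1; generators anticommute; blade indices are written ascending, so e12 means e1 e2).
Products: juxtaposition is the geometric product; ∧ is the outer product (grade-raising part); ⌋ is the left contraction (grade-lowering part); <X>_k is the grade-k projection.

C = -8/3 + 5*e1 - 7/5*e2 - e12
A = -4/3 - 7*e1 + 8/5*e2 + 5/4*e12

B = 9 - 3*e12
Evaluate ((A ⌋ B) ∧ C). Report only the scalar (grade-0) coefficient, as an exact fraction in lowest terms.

step 1: -63/4 - 24/5*e1 + 21*e2 + 4*e12
step 2: 42 - 1319/20*e1 - 679/20*e2 - 27959/300*e12
Answer: 42


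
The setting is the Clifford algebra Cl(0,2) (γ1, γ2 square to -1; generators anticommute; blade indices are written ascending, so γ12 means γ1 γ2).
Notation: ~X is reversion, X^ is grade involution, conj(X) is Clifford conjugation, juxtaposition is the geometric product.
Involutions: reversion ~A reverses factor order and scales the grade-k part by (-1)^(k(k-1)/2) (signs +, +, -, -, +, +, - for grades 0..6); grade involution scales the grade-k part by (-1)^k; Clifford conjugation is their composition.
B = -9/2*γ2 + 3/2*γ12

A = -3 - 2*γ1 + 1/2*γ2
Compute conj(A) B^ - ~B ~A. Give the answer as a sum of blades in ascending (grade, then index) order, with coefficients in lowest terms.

first term: 9/4 - 3/4*γ1 - 33/2*γ2 + 9/2*γ12
second term: 9/4 + 3/4*γ1 + 33/2*γ2 - 9/2*γ12
Answer: -3/2*γ1 - 33*γ2 + 9*γ12


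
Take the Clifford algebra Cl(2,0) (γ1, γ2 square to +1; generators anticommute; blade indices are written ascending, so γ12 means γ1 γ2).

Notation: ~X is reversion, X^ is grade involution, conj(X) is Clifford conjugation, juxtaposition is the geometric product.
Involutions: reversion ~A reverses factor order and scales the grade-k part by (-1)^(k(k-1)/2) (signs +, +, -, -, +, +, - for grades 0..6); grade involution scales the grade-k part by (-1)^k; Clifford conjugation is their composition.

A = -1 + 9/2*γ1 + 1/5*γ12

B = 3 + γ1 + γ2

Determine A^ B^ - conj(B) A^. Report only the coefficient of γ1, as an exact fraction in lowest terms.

first term: 3/2 - 127/10*γ1 + 6/5*γ2 + 51/10*γ12
second term: 3/2 - 123/10*γ1 + 4/5*γ2 - 39/10*γ12
Answer: -2/5


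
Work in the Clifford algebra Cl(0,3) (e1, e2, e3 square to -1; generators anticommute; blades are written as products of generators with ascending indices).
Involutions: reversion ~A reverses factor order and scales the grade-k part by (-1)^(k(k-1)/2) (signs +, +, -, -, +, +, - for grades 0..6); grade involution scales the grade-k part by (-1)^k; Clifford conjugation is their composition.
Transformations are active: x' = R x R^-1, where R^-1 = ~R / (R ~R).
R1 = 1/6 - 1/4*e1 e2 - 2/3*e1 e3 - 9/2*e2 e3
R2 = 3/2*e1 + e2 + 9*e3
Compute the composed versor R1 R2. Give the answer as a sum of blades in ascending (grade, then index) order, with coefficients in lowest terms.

Distribute over the terms of R2 (each basis-blade product reordered to ascending indices, repeated generators contracted through their squares):
R1 (3/2*e1) = 1/4*e1 - 3/8*e2 - e3 - 27/4*e1 e2 e3
R1 (e2) = 1/4*e1 + 1/6*e2 - 9/2*e3 + 2/3*e1 e2 e3
R1 (9*e3) = 6*e1 + 81/2*e2 + 3/2*e3 - 9/4*e1 e2 e3
Summing the partial products and collecting blades:
Answer: 13/2*e1 + 967/24*e2 - 4*e3 - 25/3*e1 e2 e3


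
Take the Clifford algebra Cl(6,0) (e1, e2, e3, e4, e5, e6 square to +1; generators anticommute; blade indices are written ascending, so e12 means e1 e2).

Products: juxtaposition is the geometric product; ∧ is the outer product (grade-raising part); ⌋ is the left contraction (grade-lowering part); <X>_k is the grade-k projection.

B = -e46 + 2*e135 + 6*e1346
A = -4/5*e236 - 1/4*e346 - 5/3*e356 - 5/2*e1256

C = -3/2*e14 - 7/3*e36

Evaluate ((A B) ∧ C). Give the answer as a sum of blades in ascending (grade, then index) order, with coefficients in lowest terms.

step 1: -3/2*e1 - 1/4*e3 - 10/3*e16 + 24/5*e124 + 10*e145 - 4/5*e234 - 5*e236 + 5/3*e345 + 5/2*e1245 + 8/5*e1256 - 1/2*e1456 + 15*e2345
step 2: -3/8*e134 + 7/2*e136 + 187/10*e12346 - 70/3*e13456 - 35/6*e123456
Answer: -3/8*e134 + 7/2*e136 + 187/10*e12346 - 70/3*e13456 - 35/6*e123456


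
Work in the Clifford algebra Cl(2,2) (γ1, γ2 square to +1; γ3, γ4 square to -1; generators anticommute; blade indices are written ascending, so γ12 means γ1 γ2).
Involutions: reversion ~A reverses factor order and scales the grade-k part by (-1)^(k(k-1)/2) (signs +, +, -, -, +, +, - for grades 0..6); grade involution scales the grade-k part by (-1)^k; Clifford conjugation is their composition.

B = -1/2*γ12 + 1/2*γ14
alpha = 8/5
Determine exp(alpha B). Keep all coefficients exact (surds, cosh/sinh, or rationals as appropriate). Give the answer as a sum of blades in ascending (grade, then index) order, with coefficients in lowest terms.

B^2 term by term: the squares give (-1/2)^2*(γ12)^2 + (1/2)^2*(γ14)^2 = 1/4*(-1) + 1/4*(+1) = 0 (each basis 2-blade squares to minus the product of its generators' squares); cross terms between blades sharing an index anticommute and cancel. So B^2 = 0.
B^2 = 0, hence only two terms survive: exp(alpha B) = 1 + alpha B (parabolic case).
Answer: 1 - 4/5*γ12 + 4/5*γ14


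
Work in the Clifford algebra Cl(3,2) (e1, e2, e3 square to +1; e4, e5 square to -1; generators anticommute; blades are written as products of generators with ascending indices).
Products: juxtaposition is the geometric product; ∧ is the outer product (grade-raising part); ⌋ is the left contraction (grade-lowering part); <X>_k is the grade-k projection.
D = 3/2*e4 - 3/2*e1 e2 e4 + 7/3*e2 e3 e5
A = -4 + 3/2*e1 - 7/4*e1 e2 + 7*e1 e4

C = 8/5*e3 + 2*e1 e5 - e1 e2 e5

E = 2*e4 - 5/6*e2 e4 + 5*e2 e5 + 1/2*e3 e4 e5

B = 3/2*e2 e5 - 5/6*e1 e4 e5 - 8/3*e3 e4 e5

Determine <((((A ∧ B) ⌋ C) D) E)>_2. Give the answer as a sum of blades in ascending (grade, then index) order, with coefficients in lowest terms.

step 1: -6*e2 e5 + 9/4*e1 e2 e5 + 10/3*e1 e4 e5 + 32/3*e3 e4 e5 - 21/2*e1 e2 e4 e5 - 4*e1 e3 e4 e5 + 14/3*e1 e2 e3 e4 e5
step 2: -9/4 + 6*e1
step 3: -27/8*e4 + 9*e1 e4 - 9*e2 e4 + 27/8*e1 e2 e4 - 21/4*e2 e3 e5 + 14*e1 e2 e3 e5
step 4: 57/4 - 333/16*e1 + 333/16*e2 + 105/4*e3 - 57/4*e1 e2 - 70*e1 e3 + 21/8*e2 e4 - 27/16*e3 e5 + 45*e4 e5 - 7*e1 e2 e4 + 9/2*e1 e3 e5 - 135/8*e1 e4 e5 - 9/2*e2 e3 e5 + 135/8*e2 e4 e5 - 35/8*e3 e4 e5 + 27/16*e1 e2 e3 e5 - 45*e1 e2 e4 e5 + 35/3*e1 e3 e4 e5 + 21/2*e2 e3 e4 e5 - 28*e1 e2 e3 e4 e5
step 5: -57/4*e1 e2 - 70*e1 e3 + 21/8*e2 e4 - 27/16*e3 e5 + 45*e4 e5
Answer: -57/4*e1 e2 - 70*e1 e3 + 21/8*e2 e4 - 27/16*e3 e5 + 45*e4 e5


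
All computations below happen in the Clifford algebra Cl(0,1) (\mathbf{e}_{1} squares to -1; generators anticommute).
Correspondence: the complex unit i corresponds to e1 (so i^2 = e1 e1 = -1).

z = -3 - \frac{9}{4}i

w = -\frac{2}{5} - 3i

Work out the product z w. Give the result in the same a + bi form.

In blades: z = -3 - \frac{9}{4} e_{1}, w = -\frac{2}{5} - 3 e_{1}.
Distribute z over w term by term (generator squares from the signature, products reordered to ascending indices): (-3)*w = \frac{6}{5} + 9 e_{1}; (-\frac{9}{4} e_{1})*w = -\frac{27}{4} + \frac{9}{10} e_{1}.
Sum: -\frac{111}{20} + \frac{99}{10} e_{1}; translating back through the correspondence:
Answer: -\frac{111}{20} + \frac{99}{10}i


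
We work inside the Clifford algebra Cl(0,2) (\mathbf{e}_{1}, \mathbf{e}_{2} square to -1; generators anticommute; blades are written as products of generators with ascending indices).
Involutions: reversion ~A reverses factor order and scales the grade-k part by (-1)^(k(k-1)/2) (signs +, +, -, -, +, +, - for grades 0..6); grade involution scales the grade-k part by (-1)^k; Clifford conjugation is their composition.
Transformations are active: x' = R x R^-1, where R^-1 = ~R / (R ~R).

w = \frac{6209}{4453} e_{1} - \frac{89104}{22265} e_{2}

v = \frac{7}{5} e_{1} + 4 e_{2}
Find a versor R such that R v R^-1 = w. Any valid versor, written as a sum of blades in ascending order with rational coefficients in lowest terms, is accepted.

The midline construction: v and w both square to -\frac{449}{25}, so reflecting in their sum \frac{62216}{22265} e_{1} - \frac{44}{22265} e_{2} exchanges them.
Answer: \frac{62216}{22265} e_{1} - \frac{44}{22265} e_{2}


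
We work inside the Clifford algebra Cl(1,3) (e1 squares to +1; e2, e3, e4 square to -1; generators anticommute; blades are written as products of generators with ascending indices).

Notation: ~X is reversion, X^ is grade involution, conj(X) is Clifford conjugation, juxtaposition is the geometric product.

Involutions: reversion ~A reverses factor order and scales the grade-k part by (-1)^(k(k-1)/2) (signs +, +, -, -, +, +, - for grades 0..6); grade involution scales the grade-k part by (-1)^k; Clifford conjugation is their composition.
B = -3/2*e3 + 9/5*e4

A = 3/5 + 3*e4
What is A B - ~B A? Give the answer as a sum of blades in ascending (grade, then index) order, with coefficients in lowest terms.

first term: -27/5 - 9/10*e3 + 27/25*e4 + 9/2*e3 e4
second term: -27/5 - 9/10*e3 + 27/25*e4 - 9/2*e3 e4
Answer: 9*e3 e4


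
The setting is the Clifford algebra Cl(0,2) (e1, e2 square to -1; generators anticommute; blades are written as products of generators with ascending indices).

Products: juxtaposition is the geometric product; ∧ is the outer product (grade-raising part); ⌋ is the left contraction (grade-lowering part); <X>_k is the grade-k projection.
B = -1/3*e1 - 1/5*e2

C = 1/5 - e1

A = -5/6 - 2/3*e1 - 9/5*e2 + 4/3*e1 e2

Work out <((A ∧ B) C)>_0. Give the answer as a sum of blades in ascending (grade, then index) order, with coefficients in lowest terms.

step 1: 5/18*e1 + 1/6*e2 - 7/15*e1 e2
step 2: 5/18 + 1/18*e1 + 1/2*e2 + 11/150*e1 e2
step 3: 5/18
Answer: 5/18


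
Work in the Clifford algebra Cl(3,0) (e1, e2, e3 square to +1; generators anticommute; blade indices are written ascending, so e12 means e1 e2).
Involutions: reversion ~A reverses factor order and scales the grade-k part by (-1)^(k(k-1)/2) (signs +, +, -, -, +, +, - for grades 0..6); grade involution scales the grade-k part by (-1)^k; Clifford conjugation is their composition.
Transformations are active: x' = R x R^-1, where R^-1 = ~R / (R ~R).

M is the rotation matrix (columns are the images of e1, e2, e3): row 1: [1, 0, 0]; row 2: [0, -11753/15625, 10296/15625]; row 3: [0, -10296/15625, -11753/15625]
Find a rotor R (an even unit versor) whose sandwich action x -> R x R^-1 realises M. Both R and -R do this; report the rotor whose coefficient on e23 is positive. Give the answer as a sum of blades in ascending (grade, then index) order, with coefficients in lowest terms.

Method: write R = a + b12*e12 + b13*e13 + b23*e23 with a^2 + b12^2 + b13^2 + b23^2 = 1 (so R^-1 = ~R). Expanding the columns R e_j ~R gives tr M = 4a^2 - 1 and, from the antisymmetric part, M21 - M12 = -4a*b12, M13 - M31 = 4a*b13, M32 - M23 = -4a*b23.
Here tr M = -7881/15625, so a^2 = (1 + tr M)/4 = 1936/15625 and a = ±44/125. Taking a = 44/125: M21 - M12 = 0, M13 - M31 = 0, M32 - M23 = -20592/15625, giving b12 = 0, b13 = 0, b23 = 117/125, i.e. R = 44/125 + 117/125*e23.
Its e23 coefficient is already positive.
Answer: 44/125 + 117/125*e23. Sheet selection: the two-to-one cover makes ±R indistinguishable at the matrix level (trace -7881/15625), so uniqueness comes from the required sign on e23.


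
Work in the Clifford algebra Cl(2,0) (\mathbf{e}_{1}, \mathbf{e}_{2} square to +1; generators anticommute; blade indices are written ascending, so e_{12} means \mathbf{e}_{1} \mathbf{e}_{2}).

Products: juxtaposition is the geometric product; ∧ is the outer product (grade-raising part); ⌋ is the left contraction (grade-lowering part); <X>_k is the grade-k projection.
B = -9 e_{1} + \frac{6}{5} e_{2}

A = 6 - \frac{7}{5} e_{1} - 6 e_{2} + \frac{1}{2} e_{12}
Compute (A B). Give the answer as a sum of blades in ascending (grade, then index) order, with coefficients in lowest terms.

step 1: \frac{27}{5} - \frac{267}{5} e_{1} + \frac{117}{10} e_{2} - \frac{1392}{25} e_{12}
Answer: \frac{27}{5} - \frac{267}{5} e_{1} + \frac{117}{10} e_{2} - \frac{1392}{25} e_{12}


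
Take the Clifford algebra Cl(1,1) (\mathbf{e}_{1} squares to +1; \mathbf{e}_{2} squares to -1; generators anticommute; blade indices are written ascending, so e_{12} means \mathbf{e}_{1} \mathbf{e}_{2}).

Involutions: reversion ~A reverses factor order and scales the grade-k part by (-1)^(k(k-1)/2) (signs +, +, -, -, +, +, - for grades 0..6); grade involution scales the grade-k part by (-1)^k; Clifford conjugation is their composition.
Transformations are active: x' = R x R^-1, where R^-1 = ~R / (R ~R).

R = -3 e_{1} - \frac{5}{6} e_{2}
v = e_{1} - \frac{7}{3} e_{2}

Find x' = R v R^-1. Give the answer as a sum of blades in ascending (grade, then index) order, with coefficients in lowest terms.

~R = -3 e_{1} - \frac{5}{6} e_{2}, and R ~R = \frac{299}{36}, so R^-1 = ~R / (\frac{299}{36}).
R v = -\frac{89}{18} + \frac{47}{6} e_{12}
Answer: \frac{769}{299} e_{1} + \frac{2983}{897} e_{2}
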